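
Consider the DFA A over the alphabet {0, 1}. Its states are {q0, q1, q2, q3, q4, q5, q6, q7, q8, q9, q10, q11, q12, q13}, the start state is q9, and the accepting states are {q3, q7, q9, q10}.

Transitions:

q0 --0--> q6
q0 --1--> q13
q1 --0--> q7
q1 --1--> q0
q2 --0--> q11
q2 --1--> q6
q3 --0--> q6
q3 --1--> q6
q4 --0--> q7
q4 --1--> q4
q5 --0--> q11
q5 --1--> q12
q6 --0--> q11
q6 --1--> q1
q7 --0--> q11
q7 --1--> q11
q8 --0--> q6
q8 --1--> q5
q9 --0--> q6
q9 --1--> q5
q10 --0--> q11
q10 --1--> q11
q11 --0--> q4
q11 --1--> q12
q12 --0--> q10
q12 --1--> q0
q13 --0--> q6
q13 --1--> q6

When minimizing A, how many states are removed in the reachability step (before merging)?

Starting at q9 and following transitions, the reachable set is {q0, q1, q4, q5, q6, q7, q9, q10, q11, q12, q13}. That leaves q2, q3, q8 unreachable — 3 in total.

3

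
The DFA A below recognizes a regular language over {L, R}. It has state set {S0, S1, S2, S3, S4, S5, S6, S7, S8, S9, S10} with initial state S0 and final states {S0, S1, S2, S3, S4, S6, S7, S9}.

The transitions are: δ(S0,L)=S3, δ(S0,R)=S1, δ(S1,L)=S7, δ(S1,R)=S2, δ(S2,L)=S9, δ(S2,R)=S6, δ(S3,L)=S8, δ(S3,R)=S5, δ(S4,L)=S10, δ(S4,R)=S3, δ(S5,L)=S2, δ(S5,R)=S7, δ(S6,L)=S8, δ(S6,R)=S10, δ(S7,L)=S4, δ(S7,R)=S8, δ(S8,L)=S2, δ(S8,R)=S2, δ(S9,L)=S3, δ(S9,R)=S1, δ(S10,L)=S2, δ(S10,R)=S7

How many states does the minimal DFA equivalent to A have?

8

Every state is reachable, so we keep all 11.
Start with accepting vs non-accepting: {S0,S1,S2,S3,S4,S6,S7,S9} | {S5,S8,S10}.
Split {S0,S1,S2,S3,S4,S6,S7,S9} by δ(·,L) → {S0,S1,S2,S7,S9} and {S3,S4,S6}.
Refine {S0,S1,S2,S7,S9} on symbol L: members go to different blocks, giving {S0,S7,S9} and {S1,S2}.
On input R, block {S0,S7,S9} splits into {S0,S9} and {S7}.
Split {S5,S8,S10} by δ(·,R) → {S5,S10} and {S8}.
Refine {S3,S4,S6} on symbol L: members go to different blocks, giving {S3,S6} and {S4}.
Split {S1,S2} by δ(·,L) → {S1} and {S2}.
Stable partition: {S0,S9} | {S5,S10} | {S3,S6} | {S1} | {S7} | {S8} | {S4} | {S2} — 8 equivalence classes.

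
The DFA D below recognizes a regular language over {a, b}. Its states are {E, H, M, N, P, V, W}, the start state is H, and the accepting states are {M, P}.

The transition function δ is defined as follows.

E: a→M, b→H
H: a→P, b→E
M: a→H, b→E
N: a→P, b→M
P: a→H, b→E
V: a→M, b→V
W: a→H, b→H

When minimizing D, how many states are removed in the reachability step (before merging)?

3

No path from H leads to N, V, W; the other 4 states are all reachable.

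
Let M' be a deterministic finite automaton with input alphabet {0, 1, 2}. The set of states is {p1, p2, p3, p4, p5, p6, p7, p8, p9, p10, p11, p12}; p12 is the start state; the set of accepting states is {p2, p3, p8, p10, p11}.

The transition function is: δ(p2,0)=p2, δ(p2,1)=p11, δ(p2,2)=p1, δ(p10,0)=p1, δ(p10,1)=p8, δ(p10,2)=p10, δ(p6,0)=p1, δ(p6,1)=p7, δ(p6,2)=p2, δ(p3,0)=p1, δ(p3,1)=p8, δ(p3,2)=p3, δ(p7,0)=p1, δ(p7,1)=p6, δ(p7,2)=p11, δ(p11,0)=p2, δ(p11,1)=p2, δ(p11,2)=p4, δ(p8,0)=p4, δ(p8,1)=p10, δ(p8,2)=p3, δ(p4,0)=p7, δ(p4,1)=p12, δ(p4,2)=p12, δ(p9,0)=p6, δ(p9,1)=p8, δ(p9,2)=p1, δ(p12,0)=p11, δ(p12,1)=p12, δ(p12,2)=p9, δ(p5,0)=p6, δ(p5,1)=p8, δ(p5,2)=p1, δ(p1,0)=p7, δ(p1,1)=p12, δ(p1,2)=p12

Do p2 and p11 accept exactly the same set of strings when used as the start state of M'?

States {p5} cannot be reached from the start state, so discard them.
Initial partition by acceptance: {p2,p3,p8,p10,p11} | {p1,p4,p6,p7,p9,p12}.
Refine {p2,p3,p8,p10,p11} on symbol 0: members go to different blocks, giving {p3,p8,p10} and {p2,p11}.
Refine {p1,p4,p6,p7,p9,p12} on symbol 0: members go to different blocks, giving {p1,p4,p6,p7,p9} and {p12}.
On input 1, block {p1,p4,p6,p7,p9} splits into {p1,p4} and {p6,p7} and {p9}.
The partition is now stable with 6 blocks: {p3,p8,p10} | {p1,p4} | {p2,p11} | {p12} | {p6,p7} | {p9}.
p2 and p11 lie in the same block of the stable partition, so they are equivalent — no string distinguishes them.

Yes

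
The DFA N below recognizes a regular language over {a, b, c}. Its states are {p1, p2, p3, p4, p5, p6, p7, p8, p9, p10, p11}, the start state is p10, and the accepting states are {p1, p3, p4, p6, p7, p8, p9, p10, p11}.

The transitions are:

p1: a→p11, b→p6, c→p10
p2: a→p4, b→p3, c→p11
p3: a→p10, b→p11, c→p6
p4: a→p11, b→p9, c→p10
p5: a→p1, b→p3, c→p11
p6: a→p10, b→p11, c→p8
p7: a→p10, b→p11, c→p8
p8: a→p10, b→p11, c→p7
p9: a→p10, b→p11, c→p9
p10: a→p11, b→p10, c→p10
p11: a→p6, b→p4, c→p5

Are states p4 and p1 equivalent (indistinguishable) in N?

States {p2} cannot be reached from the start state, so discard them.
Initial partition by acceptance: {p1,p3,p4,p6,p7,p8,p9,p10,p11} | {p5}.
On input c, block {p1,p3,p4,p6,p7,p8,p9,p10,p11} splits into {p1,p3,p4,p6,p7,p8,p9,p10} and {p11}.
On input a, block {p1,p3,p4,p6,p7,p8,p9,p10} splits into {p3,p6,p7,p8,p9} and {p1,p4,p10}.
On input b, block {p1,p4,p10} splits into {p1,p4} and {p10}.
Stable partition: {p3,p6,p7,p8,p9} | {p5} | {p11} | {p1,p4} | {p10} — 5 equivalence classes.
p4 and p1 lie in the same block of the stable partition, so they are equivalent — no string distinguishes them.

Yes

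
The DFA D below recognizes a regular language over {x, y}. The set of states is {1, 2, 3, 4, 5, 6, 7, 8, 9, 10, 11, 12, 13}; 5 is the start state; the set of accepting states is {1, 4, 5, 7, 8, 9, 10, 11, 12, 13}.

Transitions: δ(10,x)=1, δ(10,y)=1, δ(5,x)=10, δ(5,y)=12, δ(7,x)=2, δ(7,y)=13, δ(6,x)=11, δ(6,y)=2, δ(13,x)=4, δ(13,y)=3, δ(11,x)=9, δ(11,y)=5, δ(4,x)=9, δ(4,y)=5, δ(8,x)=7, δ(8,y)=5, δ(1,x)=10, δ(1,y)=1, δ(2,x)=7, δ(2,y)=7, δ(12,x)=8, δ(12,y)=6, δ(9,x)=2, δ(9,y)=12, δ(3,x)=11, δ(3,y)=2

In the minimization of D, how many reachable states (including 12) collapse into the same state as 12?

Every state is reachable, so we keep all 13.
Initial partition by acceptance: {1,4,5,7,8,9,10,11,12,13} | {2,3,6}.
On input x, block {1,4,5,7,8,9,10,11,12,13} splits into {1,4,5,8,10,11,12,13} and {7,9}.
Split {1,4,5,8,10,11,12,13} by δ(·,x) → {1,5,10,12,13} and {4,8,11}.
On input x, block {1,5,10,12,13} splits into {1,5,10} and {12,13}.
Refine {1,5,10} on symbol y: members go to different blocks, giving {1,10} and {5}.
Split {2,3,6} by δ(·,x) → {3,6} and {2}.
No further refinement is possible. Final partition (7 blocks): {1,10} | {3,6} | {7,9} | {4,8,11} | {12,13} | {5} | {2}.
The equivalence class containing 12 is {12,13}, of size 2.

2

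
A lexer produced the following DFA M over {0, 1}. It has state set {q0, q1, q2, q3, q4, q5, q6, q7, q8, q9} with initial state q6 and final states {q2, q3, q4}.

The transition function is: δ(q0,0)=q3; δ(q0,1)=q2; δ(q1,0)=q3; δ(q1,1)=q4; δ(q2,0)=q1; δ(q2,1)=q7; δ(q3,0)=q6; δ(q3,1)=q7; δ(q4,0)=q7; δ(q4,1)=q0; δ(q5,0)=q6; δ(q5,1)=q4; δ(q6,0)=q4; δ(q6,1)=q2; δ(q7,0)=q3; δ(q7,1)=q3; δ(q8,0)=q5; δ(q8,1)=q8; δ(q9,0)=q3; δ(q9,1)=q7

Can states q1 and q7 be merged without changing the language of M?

States {q5,q8,q9} cannot be reached from the start state, so discard them.
P0 = {q2,q3,q4} | {q0,q1,q6,q7}.
No further refinement is possible. Final partition (2 blocks): {q2,q3,q4} | {q0,q1,q6,q7}.
q1 and q7 lie in the same block of the stable partition, so they are equivalent — no string distinguishes them.

Yes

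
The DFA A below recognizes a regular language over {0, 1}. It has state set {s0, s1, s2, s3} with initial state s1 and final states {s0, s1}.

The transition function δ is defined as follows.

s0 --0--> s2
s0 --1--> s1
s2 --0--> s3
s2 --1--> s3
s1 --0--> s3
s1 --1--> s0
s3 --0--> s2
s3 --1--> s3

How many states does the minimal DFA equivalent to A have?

P0 = {s0,s1} | {s2,s3}.
Stable partition: {s0,s1} | {s2,s3} — 2 equivalence classes.

2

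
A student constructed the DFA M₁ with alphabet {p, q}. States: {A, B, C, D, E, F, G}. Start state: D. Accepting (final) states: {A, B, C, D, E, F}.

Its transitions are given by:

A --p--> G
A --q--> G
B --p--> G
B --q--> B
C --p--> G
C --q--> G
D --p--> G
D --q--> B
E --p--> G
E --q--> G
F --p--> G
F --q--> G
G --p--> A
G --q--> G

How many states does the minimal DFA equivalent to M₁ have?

Reachable states from the start: {A,B,D,G}. Unreachable: {C,E,F} — drop them.
Start with accepting vs non-accepting: {A,B,D} | {G}.
Split {A,B,D} by δ(·,q) → {B,D} and {A}.
Stable partition: {B,D} | {G} | {A} — 3 equivalence classes.

3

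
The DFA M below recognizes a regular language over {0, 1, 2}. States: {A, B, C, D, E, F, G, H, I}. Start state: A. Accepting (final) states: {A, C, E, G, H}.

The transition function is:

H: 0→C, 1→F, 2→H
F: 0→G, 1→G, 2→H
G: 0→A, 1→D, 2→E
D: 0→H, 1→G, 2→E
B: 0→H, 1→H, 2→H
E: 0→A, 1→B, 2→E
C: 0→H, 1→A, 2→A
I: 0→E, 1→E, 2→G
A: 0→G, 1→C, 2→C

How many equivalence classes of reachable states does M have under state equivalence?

3

First remove the unreachable states {I}; 8 states remain.
P0 = {A,C,E,G,H} | {B,D,F}.
Refine {A,C,E,G,H} on symbol 1: members go to different blocks, giving {E,G,H} and {A,C}.
The partition is now stable with 3 blocks: {E,G,H} | {B,D,F} | {A,C}.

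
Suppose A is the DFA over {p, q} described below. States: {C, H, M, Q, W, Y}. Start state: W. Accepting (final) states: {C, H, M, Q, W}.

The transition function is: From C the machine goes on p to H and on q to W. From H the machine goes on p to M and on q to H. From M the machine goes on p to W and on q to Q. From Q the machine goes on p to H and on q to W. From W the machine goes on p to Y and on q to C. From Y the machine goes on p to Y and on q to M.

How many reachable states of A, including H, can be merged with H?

1

All states are reachable from the start state.
Initial partition by acceptance: {C,H,M,Q,W} | {Y}.
Split {C,H,M,Q,W} by δ(·,p) → {C,H,M,Q} and {W}.
Refine {C,H,M,Q} on symbol p: members go to different blocks, giving {C,H,Q} and {M}.
Split {C,H,Q} by δ(·,p) → {C,Q} and {H}.
No further refinement is possible. Final partition (5 blocks): {C,Q} | {Y} | {W} | {M} | {H}.
State H belongs to the block {H}, which has 1 states.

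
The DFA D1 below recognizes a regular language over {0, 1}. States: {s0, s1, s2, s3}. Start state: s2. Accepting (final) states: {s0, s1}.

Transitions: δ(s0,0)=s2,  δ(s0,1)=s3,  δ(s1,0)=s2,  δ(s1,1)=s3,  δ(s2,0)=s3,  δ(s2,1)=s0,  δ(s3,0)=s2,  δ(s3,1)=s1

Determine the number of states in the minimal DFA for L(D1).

2

P0 = {s0,s1} | {s2,s3}.
No further refinement is possible. Final partition (2 blocks): {s0,s1} | {s2,s3}.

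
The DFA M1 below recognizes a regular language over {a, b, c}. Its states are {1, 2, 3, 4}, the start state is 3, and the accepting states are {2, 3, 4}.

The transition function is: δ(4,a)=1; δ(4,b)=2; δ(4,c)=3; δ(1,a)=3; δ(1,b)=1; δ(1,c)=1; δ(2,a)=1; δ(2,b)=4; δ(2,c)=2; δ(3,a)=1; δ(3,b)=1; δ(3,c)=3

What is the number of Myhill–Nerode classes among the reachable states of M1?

2

Reachable states from the start: {1,3}. Unreachable: {2,4} — drop them.
P0 = {3} | {1}.
Stable partition: {3} | {1} — 2 equivalence classes.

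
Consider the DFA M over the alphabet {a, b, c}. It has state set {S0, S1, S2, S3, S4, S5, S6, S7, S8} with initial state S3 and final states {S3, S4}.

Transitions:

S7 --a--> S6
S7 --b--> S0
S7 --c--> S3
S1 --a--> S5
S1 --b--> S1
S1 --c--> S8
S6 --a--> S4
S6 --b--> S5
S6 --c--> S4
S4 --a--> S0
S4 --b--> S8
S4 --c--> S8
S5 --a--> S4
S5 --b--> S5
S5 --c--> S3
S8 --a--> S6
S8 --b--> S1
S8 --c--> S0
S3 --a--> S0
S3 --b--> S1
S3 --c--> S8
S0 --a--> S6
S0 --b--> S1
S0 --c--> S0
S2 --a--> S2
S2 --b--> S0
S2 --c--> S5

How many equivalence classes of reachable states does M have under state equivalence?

3

Reachable states from the start: {S0,S1,S3,S4,S5,S6,S8}. Unreachable: {S2,S7} — drop them.
Start with accepting vs non-accepting: {S3,S4} | {S0,S1,S5,S6,S8}.
Split {S0,S1,S5,S6,S8} by δ(·,a) → {S0,S1,S8} and {S5,S6}.
Stable partition: {S3,S4} | {S0,S1,S8} | {S5,S6} — 3 equivalence classes.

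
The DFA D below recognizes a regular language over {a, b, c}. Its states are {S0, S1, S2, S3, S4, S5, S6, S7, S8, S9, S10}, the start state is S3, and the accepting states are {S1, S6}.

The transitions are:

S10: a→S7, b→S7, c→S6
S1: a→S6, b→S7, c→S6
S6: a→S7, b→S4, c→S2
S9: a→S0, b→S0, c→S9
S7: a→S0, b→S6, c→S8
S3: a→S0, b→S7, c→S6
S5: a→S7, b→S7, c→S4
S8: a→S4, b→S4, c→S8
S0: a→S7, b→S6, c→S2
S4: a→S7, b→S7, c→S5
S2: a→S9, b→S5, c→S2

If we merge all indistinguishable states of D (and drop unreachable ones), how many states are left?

5

Reachable states from the start: {S0,S2,S3,S4,S5,S6,S7,S8,S9}. Unreachable: {S1,S10} — drop them.
Initial partition by acceptance: {S6} | {S0,S2,S3,S4,S5,S7,S8,S9}.
On input b, block {S0,S2,S3,S4,S5,S7,S8,S9} splits into {S2,S3,S4,S5,S8,S9} and {S0,S7}.
On input a, block {S2,S3,S4,S5,S8,S9} splits into {S3,S4,S5,S9} and {S2,S8}.
On input c, block {S3,S4,S5,S9} splits into {S4,S5,S9} and {S3}.
No further refinement is possible. Final partition (5 blocks): {S6} | {S4,S5,S9} | {S0,S7} | {S2,S8} | {S3}.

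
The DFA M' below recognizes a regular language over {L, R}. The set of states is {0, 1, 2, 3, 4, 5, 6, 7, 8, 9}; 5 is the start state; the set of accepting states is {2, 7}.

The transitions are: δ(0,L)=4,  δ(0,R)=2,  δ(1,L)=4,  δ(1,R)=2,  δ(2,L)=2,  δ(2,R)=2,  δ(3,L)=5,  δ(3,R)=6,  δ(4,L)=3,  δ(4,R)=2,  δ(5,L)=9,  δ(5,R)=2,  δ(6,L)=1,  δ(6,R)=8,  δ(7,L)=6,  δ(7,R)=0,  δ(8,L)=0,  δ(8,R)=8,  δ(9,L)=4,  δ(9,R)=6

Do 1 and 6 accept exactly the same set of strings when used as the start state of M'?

First remove the unreachable states {7}; 9 states remain.
Start with accepting vs non-accepting: {2} | {0,1,3,4,5,6,8,9}.
On input R, block {0,1,3,4,5,6,8,9} splits into {0,1,4,5} and {3,6,8,9}.
Refine {0,1,4,5} on symbol L: members go to different blocks, giving {0,1} and {4,5}.
Refine {3,6,8,9} on symbol L: members go to different blocks, giving {3,9} and {6,8}.
Stable partition: {2} | {0,1} | {3,9} | {4,5} | {6,8} — 5 equivalence classes.
1 and 6 end up in different blocks, so they are distinguishable. For instance, the string 'R' is accepted from only 1.

No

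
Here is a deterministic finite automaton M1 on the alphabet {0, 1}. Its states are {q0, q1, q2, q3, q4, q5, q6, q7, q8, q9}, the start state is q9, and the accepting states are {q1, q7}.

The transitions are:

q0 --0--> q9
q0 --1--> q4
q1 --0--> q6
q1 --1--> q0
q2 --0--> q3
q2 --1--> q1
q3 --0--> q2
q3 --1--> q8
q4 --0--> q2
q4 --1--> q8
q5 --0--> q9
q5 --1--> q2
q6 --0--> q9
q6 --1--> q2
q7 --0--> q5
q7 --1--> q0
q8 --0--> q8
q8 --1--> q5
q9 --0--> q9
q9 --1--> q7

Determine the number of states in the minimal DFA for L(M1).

Start with accepting vs non-accepting: {q1,q7} | {q0,q2,q3,q4,q5,q6,q8,q9}.
Refine {q0,q2,q3,q4,q5,q6,q8,q9} on symbol 1: members go to different blocks, giving {q0,q3,q4,q5,q6,q8} and {q2,q9}.
On input 0, block {q0,q3,q4,q5,q6,q8} splits into {q0,q3,q4,q5,q6} and {q8}.
Split {q0,q3,q4,q5,q6} by δ(·,1) → {q3,q4} and {q5,q6} and {q0}.
Split {q2,q9} by δ(·,0) → {q2} and {q9}.
Stable partition: {q1,q7} | {q3,q4} | {q2} | {q8} | {q5,q6} | {q0} | {q9} — 7 equivalence classes.

7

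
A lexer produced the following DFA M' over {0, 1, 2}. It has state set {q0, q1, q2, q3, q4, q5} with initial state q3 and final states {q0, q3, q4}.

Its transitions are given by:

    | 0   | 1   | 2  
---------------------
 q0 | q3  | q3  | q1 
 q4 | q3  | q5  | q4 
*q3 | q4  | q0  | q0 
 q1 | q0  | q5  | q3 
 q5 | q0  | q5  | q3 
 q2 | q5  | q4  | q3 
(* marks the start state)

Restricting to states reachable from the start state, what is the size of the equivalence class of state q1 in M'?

States {q2} cannot be reached from the start state, so discard them.
Start with accepting vs non-accepting: {q0,q3,q4} | {q1,q5}.
On input 1, block {q0,q3,q4} splits into {q0,q3} and {q4}.
Split {q0,q3} by δ(·,0) → {q0} and {q3}.
No further refinement is possible. Final partition (4 blocks): {q0} | {q1,q5} | {q4} | {q3}.
State q1 belongs to the block {q1,q5}, which has 2 states.

2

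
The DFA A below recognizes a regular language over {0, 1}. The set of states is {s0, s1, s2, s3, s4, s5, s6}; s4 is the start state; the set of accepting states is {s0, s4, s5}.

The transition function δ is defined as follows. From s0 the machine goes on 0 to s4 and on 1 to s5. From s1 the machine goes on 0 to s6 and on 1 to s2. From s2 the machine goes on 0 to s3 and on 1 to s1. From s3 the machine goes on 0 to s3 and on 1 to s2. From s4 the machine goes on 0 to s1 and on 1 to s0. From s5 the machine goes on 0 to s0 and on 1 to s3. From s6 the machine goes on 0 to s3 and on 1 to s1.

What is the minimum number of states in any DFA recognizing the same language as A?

Every state is reachable, so we keep all 7.
Start with accepting vs non-accepting: {s0,s4,s5} | {s1,s2,s3,s6}.
Refine {s0,s4,s5} on symbol 0: members go to different blocks, giving {s0,s5} and {s4}.
Split {s0,s5} by δ(·,0) → {s0} and {s5}.
No further refinement is possible. Final partition (4 blocks): {s0} | {s1,s2,s3,s6} | {s4} | {s5}.

4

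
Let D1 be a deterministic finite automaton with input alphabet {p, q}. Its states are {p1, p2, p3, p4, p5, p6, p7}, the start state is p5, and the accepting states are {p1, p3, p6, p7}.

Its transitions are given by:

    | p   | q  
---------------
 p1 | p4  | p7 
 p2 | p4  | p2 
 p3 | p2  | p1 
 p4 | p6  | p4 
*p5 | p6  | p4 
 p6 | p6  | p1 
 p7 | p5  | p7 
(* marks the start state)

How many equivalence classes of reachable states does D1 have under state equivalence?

First remove the unreachable states {p2,p3}; 5 states remain.
P0 = {p1,p6,p7} | {p4,p5}.
On input p, block {p1,p6,p7} splits into {p1,p7} and {p6}.
Stable partition: {p1,p7} | {p4,p5} | {p6} — 3 equivalence classes.

3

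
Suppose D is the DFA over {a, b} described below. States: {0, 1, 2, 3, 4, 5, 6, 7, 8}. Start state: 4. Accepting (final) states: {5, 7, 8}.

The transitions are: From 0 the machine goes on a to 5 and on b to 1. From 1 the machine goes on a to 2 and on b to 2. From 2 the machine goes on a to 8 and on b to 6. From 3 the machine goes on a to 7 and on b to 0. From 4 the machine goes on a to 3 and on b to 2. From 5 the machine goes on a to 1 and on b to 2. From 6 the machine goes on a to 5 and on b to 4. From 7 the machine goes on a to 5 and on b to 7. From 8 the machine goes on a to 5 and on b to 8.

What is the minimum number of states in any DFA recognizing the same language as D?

Every state is reachable, so we keep all 9.
Initial partition by acceptance: {5,7,8} | {0,1,2,3,4,6}.
Split {5,7,8} by δ(·,a) → {7,8} and {5}.
Refine {0,1,2,3,4,6} on symbol a: members go to different blocks, giving {0,6} and {1,4} and {2,3}.
The partition is now stable with 5 blocks: {7,8} | {0,6} | {5} | {1,4} | {2,3}.

5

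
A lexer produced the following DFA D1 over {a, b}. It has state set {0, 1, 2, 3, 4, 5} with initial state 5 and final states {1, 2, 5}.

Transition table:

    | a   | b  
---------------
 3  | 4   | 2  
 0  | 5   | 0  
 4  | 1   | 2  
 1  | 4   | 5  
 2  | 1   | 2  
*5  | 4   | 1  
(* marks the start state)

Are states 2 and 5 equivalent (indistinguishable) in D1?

No

First remove the unreachable states {0,3}; 4 states remain.
Start with accepting vs non-accepting: {1,2,5} | {4}.
On input a, block {1,2,5} splits into {1,5} and {2}.
Stable partition: {1,5} | {4} | {2} — 3 equivalence classes.
2 and 5 end up in different blocks, so they are distinguishable. For instance, the string 'a' is accepted from only 2.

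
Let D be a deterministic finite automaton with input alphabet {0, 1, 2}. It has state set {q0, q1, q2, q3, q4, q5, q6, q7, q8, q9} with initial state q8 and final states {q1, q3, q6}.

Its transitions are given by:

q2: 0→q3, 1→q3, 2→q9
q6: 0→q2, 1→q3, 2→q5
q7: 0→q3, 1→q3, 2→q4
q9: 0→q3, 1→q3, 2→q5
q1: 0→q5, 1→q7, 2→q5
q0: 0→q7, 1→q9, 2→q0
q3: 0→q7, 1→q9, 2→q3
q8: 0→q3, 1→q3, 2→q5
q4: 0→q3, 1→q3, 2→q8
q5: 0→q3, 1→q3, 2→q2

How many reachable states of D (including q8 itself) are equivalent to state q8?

Reachable states from the start: {q2,q3,q4,q5,q7,q8,q9}. Unreachable: {q0,q1,q6} — drop them.
P0 = {q3} | {q2,q4,q5,q7,q8,q9}.
Stable partition: {q3} | {q2,q4,q5,q7,q8,q9} — 2 equivalence classes.
State q8 belongs to the block {q2,q4,q5,q7,q8,q9}, which has 6 states.

6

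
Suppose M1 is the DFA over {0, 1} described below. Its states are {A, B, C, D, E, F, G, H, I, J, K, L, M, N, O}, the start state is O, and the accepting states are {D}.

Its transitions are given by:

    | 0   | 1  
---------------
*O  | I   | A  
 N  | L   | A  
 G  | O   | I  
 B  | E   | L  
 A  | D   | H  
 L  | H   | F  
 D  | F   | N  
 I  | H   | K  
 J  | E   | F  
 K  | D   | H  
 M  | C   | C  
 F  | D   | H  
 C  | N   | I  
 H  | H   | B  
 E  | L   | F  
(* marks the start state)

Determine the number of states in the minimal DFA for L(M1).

6

First remove the unreachable states {C,G,J,M}; 11 states remain.
P0 = {D} | {A,B,E,F,H,I,K,L,N,O}.
On input 0, block {A,B,E,F,H,I,K,L,N,O} splits into {B,E,H,I,L,N,O} and {A,F,K}.
Split {B,E,H,I,L,N,O} by δ(·,1) → {E,I,L,N,O} and {B,H}.
Split {E,I,L,N,O} by δ(·,0) → {E,N,O} and {I,L}.
Split {B,H} by δ(·,0) → {B} and {H}.
The partition is now stable with 6 blocks: {D} | {E,N,O} | {A,F,K} | {B} | {I,L} | {H}.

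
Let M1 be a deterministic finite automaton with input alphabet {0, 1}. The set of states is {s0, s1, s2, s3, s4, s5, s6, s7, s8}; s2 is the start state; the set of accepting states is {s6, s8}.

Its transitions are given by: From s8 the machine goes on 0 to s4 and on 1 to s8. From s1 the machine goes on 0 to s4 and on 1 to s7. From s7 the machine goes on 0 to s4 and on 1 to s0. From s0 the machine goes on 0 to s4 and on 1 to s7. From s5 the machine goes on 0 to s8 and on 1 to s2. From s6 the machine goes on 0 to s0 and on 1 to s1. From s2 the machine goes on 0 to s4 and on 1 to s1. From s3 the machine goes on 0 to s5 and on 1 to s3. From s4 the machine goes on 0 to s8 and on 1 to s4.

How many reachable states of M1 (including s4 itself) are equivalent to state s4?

Reachable states from the start: {s0,s1,s2,s4,s7,s8}. Unreachable: {s3,s5,s6} — drop them.
Start with accepting vs non-accepting: {s8} | {s0,s1,s2,s4,s7}.
On input 0, block {s0,s1,s2,s4,s7} splits into {s0,s1,s2,s7} and {s4}.
Stable partition: {s8} | {s0,s1,s2,s7} | {s4} — 3 equivalence classes.
The equivalence class containing s4 is {s4}, of size 1.

1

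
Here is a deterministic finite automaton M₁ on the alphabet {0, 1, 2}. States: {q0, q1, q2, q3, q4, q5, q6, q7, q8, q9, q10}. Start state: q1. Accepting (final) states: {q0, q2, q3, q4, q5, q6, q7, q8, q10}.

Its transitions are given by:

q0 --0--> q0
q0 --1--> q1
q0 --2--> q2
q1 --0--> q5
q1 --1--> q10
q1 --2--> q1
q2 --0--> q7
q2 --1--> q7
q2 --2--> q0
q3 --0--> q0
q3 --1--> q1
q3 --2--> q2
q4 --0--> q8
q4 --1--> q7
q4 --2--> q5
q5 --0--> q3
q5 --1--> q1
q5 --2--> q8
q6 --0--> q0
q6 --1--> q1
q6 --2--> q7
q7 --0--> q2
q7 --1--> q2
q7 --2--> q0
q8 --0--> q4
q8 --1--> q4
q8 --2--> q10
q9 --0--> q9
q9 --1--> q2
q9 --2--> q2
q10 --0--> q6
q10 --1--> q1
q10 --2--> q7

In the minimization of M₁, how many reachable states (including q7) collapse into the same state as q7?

Reachable states from the start: {q0,q1,q2,q3,q4,q5,q6,q7,q8,q10}. Unreachable: {q9} — drop them.
Start with accepting vs non-accepting: {q0,q2,q3,q4,q5,q6,q7,q8,q10} | {q1}.
Split {q0,q2,q3,q4,q5,q6,q7,q8,q10} by δ(·,1) → {q0,q3,q5,q6,q10} and {q2,q4,q7,q8}.
No further refinement is possible. Final partition (3 blocks): {q0,q3,q5,q6,q10} | {q1} | {q2,q4,q7,q8}.
State q7 belongs to the block {q2,q4,q7,q8}, which has 4 states.

4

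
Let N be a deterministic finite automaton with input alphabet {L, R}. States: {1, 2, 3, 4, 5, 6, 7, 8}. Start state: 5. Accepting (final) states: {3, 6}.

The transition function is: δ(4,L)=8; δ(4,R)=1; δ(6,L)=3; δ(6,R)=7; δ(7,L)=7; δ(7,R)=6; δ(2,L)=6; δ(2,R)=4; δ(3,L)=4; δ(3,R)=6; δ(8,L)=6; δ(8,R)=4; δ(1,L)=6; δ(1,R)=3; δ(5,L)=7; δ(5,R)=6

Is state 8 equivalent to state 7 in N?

No

First remove the unreachable states {2}; 7 states remain.
P0 = {3,6} | {1,4,5,7,8}.
Split {3,6} by δ(·,L) → {3} and {6}.
Split {1,4,5,7,8} by δ(·,L) → {4,5,7} and {1,8}.
On input L, block {4,5,7} splits into {5,7} and {4}.
Refine {1,8} on symbol R: members go to different blocks, giving {1} and {8}.
Stable partition: {3} | {5,7} | {6} | {1} | {4} | {8} — 6 equivalence classes.
8 and 7 end up in different blocks, so they are distinguishable. For instance, the string 'L' is accepted from only 8.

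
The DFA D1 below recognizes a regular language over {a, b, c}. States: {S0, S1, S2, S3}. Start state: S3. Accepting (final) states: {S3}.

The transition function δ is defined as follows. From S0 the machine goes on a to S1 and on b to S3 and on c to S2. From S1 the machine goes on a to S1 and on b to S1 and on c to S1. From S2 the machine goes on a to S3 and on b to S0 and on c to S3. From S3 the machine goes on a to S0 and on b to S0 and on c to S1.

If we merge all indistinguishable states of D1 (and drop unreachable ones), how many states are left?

4

Initial partition by acceptance: {S3} | {S0,S1,S2}.
Split {S0,S1,S2} by δ(·,a) → {S0,S1} and {S2}.
On input b, block {S0,S1} splits into {S0} and {S1}.
The partition is now stable with 4 blocks: {S3} | {S0} | {S2} | {S1}.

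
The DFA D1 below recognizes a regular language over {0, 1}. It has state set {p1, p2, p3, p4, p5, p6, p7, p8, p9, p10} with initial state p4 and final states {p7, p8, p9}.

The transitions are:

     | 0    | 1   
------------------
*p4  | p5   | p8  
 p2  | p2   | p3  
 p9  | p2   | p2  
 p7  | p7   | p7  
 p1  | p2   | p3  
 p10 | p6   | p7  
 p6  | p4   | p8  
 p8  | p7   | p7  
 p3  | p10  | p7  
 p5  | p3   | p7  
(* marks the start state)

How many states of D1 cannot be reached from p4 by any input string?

No path from p4 leads to p1, p2, p9; the other 7 states are all reachable.

3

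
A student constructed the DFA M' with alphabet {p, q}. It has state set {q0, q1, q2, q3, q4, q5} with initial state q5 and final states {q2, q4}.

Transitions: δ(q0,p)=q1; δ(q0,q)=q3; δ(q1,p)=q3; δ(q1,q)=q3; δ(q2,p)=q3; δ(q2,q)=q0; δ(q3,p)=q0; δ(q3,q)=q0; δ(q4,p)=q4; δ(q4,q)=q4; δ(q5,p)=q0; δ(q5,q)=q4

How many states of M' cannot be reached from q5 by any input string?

1

Starting at q5 and following transitions, the reachable set is {q0, q1, q3, q4, q5}. That leaves q2 unreachable — 1 in total.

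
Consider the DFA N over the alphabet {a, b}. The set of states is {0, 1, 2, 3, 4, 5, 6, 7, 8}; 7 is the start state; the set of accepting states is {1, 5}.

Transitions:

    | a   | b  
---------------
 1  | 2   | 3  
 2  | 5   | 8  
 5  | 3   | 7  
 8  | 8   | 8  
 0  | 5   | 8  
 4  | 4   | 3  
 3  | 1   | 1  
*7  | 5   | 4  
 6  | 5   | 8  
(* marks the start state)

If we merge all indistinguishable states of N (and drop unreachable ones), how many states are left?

Reachable states from the start: {1,2,3,4,5,7,8}. Unreachable: {0,6} — drop them.
P0 = {1,5} | {2,3,4,7,8}.
Split {2,3,4,7,8} by δ(·,a) → {2,3,7} and {4,8}.
Refine {2,3,7} on symbol b: members go to different blocks, giving {2,7} and {3}.
Refine {1,5} on symbol a: members go to different blocks, giving {1} and {5}.
Refine {4,8} on symbol b: members go to different blocks, giving {4} and {8}.
Refine {2,7} on symbol b: members go to different blocks, giving {2} and {7}.
No further refinement is possible. Final partition (7 blocks): {1} | {2} | {4} | {3} | {5} | {8} | {7}.

7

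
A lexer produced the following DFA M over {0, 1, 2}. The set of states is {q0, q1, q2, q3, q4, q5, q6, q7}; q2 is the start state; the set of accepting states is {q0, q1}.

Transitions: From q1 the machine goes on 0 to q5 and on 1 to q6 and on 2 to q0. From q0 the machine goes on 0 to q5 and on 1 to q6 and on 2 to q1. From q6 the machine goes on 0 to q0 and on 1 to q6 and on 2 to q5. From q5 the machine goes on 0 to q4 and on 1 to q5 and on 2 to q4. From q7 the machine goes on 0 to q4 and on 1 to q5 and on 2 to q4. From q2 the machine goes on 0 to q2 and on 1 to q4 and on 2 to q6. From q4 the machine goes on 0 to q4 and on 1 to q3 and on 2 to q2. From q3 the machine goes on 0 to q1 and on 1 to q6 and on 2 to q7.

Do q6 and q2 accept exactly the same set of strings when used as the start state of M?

Every state is reachable, so we keep all 8.
P0 = {q0,q1} | {q2,q3,q4,q5,q6,q7}.
On input 0, block {q2,q3,q4,q5,q6,q7} splits into {q2,q4,q5,q7} and {q3,q6}.
Refine {q2,q4,q5,q7} on symbol 1: members go to different blocks, giving {q2,q5,q7} and {q4}.
Split {q2,q5,q7} by δ(·,0) → {q5,q7} and {q2}.
The partition is now stable with 5 blocks: {q0,q1} | {q5,q7} | {q3,q6} | {q4} | {q2}.
q6 and q2 end up in different blocks, so they are distinguishable. For instance, the string '0' is accepted from only q6.

No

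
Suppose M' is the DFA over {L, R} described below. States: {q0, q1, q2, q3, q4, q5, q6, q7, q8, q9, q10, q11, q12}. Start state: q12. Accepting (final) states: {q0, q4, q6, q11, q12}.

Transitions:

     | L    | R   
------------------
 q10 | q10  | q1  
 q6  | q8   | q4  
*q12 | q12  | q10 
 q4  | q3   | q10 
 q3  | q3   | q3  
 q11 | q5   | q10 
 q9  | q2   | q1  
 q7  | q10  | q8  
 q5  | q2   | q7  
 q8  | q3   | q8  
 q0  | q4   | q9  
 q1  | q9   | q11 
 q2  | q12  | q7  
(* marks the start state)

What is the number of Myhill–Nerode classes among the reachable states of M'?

States {q0,q4,q6} cannot be reached from the start state, so discard them.
P0 = {q11,q12} | {q1,q2,q3,q5,q7,q8,q9,q10}.
On input L, block {q11,q12} splits into {q11} and {q12}.
On input L, block {q1,q2,q3,q5,q7,q8,q9,q10} splits into {q1,q3,q5,q7,q8,q9,q10} and {q2}.
Refine {q1,q3,q5,q7,q8,q9,q10} on symbol L: members go to different blocks, giving {q1,q3,q7,q8,q10} and {q5,q9}.
Refine {q1,q3,q7,q8,q10} on symbol L: members go to different blocks, giving {q3,q7,q8,q10} and {q1}.
Split {q3,q7,q8,q10} by δ(·,R) → {q3,q7,q8} and {q10}.
On input L, block {q3,q7,q8} splits into {q3,q8} and {q7}.
On input R, block {q5,q9} splits into {q5} and {q9}.
No further refinement is possible. Final partition (9 blocks): {q11} | {q3,q8} | {q12} | {q2} | {q5} | {q1} | {q10} | {q7} | {q9}.

9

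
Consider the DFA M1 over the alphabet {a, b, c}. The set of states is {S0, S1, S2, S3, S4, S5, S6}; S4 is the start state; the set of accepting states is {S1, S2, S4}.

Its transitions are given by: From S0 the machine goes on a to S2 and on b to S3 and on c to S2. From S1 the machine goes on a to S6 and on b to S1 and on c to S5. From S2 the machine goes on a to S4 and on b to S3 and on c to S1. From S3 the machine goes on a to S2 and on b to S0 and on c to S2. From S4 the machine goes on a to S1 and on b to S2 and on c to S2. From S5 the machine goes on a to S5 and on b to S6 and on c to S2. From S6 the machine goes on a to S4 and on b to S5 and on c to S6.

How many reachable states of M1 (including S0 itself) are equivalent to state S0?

Start with accepting vs non-accepting: {S1,S2,S4} | {S0,S3,S5,S6}.
On input a, block {S1,S2,S4} splits into {S2,S4} and {S1}.
Refine {S2,S4} on symbol a: members go to different blocks, giving {S2} and {S4}.
Split {S0,S3,S5,S6} by δ(·,a) → {S0,S3} and {S5} and {S6}.
The partition is now stable with 6 blocks: {S2} | {S0,S3} | {S1} | {S4} | {S5} | {S6}.
State S0 belongs to the block {S0,S3}, which has 2 states.

2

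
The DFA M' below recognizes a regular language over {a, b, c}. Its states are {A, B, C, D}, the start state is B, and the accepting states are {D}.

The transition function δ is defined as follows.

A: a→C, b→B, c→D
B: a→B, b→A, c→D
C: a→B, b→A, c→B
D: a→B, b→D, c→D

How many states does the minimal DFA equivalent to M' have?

Initial partition by acceptance: {D} | {A,B,C}.
Split {A,B,C} by δ(·,c) → {A,B} and {C}.
Refine {A,B} on symbol a: members go to different blocks, giving {A} and {B}.
No further refinement is possible. Final partition (4 blocks): {D} | {A} | {C} | {B}.

4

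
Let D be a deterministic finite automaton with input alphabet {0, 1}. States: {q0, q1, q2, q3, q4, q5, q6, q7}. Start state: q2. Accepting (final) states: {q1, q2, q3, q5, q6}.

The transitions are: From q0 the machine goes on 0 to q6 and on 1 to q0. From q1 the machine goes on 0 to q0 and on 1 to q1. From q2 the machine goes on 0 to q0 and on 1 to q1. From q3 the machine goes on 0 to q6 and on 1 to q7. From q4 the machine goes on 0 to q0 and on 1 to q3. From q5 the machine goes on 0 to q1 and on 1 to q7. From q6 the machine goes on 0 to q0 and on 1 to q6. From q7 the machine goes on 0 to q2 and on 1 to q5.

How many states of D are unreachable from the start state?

4

BFS from q2 reaches {q0, q1, q2, q6}; the 4 state(s) q3, q4, q5, q7 are never visited.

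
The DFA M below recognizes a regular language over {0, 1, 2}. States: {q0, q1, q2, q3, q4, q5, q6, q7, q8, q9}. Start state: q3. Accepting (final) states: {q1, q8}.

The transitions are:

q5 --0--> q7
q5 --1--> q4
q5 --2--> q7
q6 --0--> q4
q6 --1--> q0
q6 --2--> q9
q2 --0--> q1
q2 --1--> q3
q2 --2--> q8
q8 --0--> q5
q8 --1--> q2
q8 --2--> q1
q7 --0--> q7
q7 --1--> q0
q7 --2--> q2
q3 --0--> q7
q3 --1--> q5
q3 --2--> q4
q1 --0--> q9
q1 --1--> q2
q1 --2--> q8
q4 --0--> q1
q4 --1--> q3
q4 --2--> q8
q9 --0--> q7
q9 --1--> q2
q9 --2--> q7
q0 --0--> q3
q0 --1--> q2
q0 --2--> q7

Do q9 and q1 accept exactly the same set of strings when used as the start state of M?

First remove the unreachable states {q6}; 9 states remain.
Start with accepting vs non-accepting: {q1,q8} | {q0,q2,q3,q4,q5,q7,q9}.
Refine {q0,q2,q3,q4,q5,q7,q9} on symbol 0: members go to different blocks, giving {q0,q3,q5,q7,q9} and {q2,q4}.
On input 1, block {q0,q3,q5,q7,q9} splits into {q0,q5,q9} and {q3,q7}.
No further refinement is possible. Final partition (4 blocks): {q1,q8} | {q0,q5,q9} | {q2,q4} | {q3,q7}.
q9 and q1 end up in different blocks, so they are distinguishable. For instance, the string 'ε' is accepted from only q1.

No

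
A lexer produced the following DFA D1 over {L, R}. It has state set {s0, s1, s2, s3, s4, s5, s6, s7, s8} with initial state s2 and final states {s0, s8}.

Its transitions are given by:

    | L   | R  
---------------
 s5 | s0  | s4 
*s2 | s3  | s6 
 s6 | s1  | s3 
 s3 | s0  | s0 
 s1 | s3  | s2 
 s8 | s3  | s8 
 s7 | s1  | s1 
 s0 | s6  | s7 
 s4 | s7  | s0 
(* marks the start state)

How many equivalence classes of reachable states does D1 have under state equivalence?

Reachable states from the start: {s0,s1,s2,s3,s6,s7}. Unreachable: {s4,s5,s8} — drop them.
Initial partition by acceptance: {s0} | {s1,s2,s3,s6,s7}.
Split {s1,s2,s3,s6,s7} by δ(·,L) → {s1,s2,s6,s7} and {s3}.
On input L, block {s1,s2,s6,s7} splits into {s1,s2} and {s6,s7}.
Refine {s1,s2} on symbol R: members go to different blocks, giving {s1} and {s2}.
Refine {s6,s7} on symbol R: members go to different blocks, giving {s6} and {s7}.
No further refinement is possible. Final partition (6 blocks): {s0} | {s1} | {s3} | {s6} | {s2} | {s7}.

6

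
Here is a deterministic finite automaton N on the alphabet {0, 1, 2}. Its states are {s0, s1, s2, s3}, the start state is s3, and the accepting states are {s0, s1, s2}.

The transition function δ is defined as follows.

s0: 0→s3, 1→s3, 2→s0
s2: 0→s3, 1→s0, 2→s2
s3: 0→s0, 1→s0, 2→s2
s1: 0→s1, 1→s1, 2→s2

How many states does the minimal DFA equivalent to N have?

Reachable states from the start: {s0,s2,s3}. Unreachable: {s1} — drop them.
Start with accepting vs non-accepting: {s0,s2} | {s3}.
On input 1, block {s0,s2} splits into {s0} and {s2}.
No further refinement is possible. Final partition (3 blocks): {s0} | {s3} | {s2}.

3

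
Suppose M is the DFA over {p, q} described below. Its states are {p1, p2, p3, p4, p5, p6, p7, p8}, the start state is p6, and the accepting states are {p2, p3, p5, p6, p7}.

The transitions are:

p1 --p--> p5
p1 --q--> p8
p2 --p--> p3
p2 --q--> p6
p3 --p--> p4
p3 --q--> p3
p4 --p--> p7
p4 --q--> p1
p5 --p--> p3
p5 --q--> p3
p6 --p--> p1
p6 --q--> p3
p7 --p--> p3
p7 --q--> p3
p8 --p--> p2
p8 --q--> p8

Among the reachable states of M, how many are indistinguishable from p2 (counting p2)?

3

Every state is reachable, so we keep all 8.
Initial partition by acceptance: {p2,p3,p5,p6,p7} | {p1,p4,p8}.
Refine {p2,p3,p5,p6,p7} on symbol p: members go to different blocks, giving {p2,p5,p7} and {p3,p6}.
The partition is now stable with 3 blocks: {p2,p5,p7} | {p1,p4,p8} | {p3,p6}.
State p2 belongs to the block {p2,p5,p7}, which has 3 states.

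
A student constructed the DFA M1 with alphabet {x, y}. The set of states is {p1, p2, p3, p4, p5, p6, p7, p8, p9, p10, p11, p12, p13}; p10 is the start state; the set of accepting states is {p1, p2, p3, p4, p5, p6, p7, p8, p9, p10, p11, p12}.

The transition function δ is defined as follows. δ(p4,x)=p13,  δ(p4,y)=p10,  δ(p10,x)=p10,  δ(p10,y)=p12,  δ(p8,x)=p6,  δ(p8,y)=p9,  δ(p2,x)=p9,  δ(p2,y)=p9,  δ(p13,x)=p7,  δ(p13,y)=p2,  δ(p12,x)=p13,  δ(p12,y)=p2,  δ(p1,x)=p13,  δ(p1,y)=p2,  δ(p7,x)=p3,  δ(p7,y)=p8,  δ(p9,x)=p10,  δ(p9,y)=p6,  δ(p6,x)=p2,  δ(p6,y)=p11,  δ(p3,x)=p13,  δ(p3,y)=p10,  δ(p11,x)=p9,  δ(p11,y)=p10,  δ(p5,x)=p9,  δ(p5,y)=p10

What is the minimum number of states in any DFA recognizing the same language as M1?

First remove the unreachable states {p1,p4,p5}; 10 states remain.
Initial partition by acceptance: {p2,p3,p6,p7,p8,p9,p10,p11,p12} | {p13}.
Split {p2,p3,p6,p7,p8,p9,p10,p11,p12} by δ(·,x) → {p2,p6,p7,p8,p9,p10,p11} and {p3,p12}.
Split {p2,p6,p7,p8,p9,p10,p11} by δ(·,x) → {p2,p6,p8,p9,p10,p11} and {p7}.
On input y, block {p2,p6,p8,p9,p10,p11} splits into {p2,p6,p8,p9,p11} and {p10}.
Split {p2,p6,p8,p9,p11} by δ(·,x) → {p2,p6,p8,p11} and {p9}.
Refine {p2,p6,p8,p11} on symbol x: members go to different blocks, giving {p2,p11} and {p6,p8}.
Split {p2,p11} by δ(·,y) → {p2} and {p11}.
Refine {p3,p12} on symbol y: members go to different blocks, giving {p3} and {p12}.
Refine {p6,p8} on symbol x: members go to different blocks, giving {p6} and {p8}.
No further refinement is possible. Final partition (10 blocks): {p2} | {p13} | {p3} | {p7} | {p10} | {p9} | {p6} | {p11} | {p12} | {p8}.

10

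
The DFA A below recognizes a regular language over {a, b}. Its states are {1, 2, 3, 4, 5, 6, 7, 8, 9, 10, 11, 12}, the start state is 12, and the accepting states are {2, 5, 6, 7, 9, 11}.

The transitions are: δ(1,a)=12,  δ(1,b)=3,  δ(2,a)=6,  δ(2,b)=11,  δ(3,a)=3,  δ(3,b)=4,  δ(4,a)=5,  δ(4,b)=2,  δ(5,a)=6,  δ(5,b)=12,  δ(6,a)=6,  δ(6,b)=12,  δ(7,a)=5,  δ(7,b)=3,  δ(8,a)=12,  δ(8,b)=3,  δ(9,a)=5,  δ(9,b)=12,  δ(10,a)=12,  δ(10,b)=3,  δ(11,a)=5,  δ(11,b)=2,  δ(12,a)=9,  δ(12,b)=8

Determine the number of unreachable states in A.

3

Starting at 12 and following transitions, the reachable set is {2, 3, 4, 5, 6, 8, 9, 11, 12}. That leaves 1, 7, 10 unreachable — 3 in total.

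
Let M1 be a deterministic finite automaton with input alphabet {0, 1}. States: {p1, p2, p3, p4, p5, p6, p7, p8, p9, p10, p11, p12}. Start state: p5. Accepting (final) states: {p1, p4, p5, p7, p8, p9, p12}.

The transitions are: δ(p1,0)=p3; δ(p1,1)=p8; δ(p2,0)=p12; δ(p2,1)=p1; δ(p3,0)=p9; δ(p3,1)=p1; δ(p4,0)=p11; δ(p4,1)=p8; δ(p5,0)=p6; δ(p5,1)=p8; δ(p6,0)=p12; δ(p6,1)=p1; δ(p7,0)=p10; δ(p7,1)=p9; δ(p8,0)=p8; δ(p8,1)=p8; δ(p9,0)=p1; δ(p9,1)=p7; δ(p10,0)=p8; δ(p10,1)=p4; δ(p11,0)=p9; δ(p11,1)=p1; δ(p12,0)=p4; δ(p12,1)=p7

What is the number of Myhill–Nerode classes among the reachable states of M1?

Reachable states from the start: {p1,p3,p4,p5,p6,p7,p8,p9,p10,p11,p12}. Unreachable: {p2} — drop them.
Initial partition by acceptance: {p1,p4,p5,p7,p8,p9,p12} | {p3,p6,p10,p11}.
On input 0, block {p1,p4,p5,p7,p8,p9,p12} splits into {p1,p4,p5,p7} and {p8,p9,p12}.
Split {p8,p9,p12} by δ(·,0) → {p9,p12} and {p8}.
Refine {p1,p4,p5,p7} on symbol 1: members go to different blocks, giving {p1,p4,p5} and {p7}.
On input 0, block {p3,p6,p10,p11} splits into {p3,p6,p11} and {p10}.
The partition is now stable with 6 blocks: {p1,p4,p5} | {p3,p6,p11} | {p9,p12} | {p8} | {p7} | {p10}.

6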